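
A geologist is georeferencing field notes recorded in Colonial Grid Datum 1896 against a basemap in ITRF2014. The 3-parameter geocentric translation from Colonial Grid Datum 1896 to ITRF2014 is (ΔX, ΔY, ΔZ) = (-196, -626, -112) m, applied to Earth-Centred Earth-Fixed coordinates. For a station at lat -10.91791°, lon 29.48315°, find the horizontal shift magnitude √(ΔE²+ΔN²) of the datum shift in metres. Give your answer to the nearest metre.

At φ = -10.91791°, λ = 29.48315°: sin φ = -0.189402, cos φ = 0.981900, sin λ = 0.492168, cos λ = 0.870500.
ΔE = −sin λ·ΔX + cos λ·ΔY = −(0.492168)·(-196) + (0.870500)·(-626) = -448.47 m.
ΔN = −sin φ cos λ·ΔX − sin φ sin λ·ΔY + cos φ·ΔZ = −(-0.189402)(0.870500)(-196) − (-0.189402)(0.492168)(-626) + (0.981900)(-112) = -200.64 m.
Horizontal magnitude = √(ΔE² + ΔN²) = √((-448.47)² + (-200.64)²) = 491.31 m.

491 m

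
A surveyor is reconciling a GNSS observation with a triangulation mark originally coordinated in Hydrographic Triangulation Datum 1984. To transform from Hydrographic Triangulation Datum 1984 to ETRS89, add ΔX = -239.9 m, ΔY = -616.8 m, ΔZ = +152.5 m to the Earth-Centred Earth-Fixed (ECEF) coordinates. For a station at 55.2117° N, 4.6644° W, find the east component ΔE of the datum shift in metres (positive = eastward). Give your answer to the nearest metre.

ΔE = -634 m

The local east axis at (φ, λ) is (−sin λ, cos λ, 0), so ΔE = −sin(-4.6644°)·(-239.9) + cos(-4.6644°)·(-616.8) = -634.27 m.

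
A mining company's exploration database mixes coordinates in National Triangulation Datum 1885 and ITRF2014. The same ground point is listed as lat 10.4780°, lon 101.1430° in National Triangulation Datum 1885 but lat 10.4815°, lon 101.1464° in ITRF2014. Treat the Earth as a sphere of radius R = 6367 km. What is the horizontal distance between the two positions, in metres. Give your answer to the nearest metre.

Δφ = 10.4815° − 10.4780° = +0.0035°; Δλ = 101.1464° − 101.1430° = +0.0034°.
1° along a meridian = πR/180 = 111125 m.
ΔN = Δφ × 111125 = 388.9 m; ΔE = Δλ × 111125 × cos(10.4780°) = +0.0034 × 111125 × 0.983325 = 371.5 m.
Distance = √(ΔE² + ΔN²) = √(371.5² + 388.9²) = 537.9 m.

538 m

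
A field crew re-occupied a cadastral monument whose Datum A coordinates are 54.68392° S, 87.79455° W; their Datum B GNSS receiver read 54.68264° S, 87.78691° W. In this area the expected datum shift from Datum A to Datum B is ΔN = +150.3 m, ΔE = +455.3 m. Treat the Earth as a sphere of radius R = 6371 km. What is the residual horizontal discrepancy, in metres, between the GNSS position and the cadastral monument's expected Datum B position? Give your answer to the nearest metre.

37 m

Observed coordinate differences: Δφ = +0.00128°, Δλ = +0.00764°.
Converting to metres (1° lat = 111195 m, cos φ = 0.578087): observed ΔN = 142.3 m, observed ΔE = 491.1 m.
Subtracting the expected shift leaves a residual of 142.3 − (150.3) = -8.0 m north and 491.1 − (455.3) = 35.8 m east.
Residual distance = √((-8.0)² + 35.8²) = 36.7 m.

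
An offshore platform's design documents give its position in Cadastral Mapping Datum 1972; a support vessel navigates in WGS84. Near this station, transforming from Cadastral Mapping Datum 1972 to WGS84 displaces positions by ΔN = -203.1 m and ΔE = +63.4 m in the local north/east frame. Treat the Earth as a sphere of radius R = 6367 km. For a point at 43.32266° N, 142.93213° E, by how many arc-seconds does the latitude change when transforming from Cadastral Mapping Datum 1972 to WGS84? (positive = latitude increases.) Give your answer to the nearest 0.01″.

Δφ = -6.58″

On a sphere of radius R, 1 rad of latitude = R, so Δφ = ΔN / R = -203.1 / 6367000 = -3.1899e-05 rad = -6.580″.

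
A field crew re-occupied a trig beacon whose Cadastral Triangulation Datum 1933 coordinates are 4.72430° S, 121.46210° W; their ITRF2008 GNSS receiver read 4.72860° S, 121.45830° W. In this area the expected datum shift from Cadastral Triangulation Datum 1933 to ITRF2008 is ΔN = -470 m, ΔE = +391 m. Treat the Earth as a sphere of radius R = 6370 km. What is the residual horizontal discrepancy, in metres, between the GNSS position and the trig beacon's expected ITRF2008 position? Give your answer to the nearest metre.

31 m

Observed coordinate differences: Δφ = -0.00430°, Δλ = +0.00380°.
Converting to metres (1° lat = 111177 m, cos φ = 0.996603): observed ΔN = -478.1 m, observed ΔE = 421.0 m.
Subtracting the expected shift leaves a residual of -478.1 − (-470) = -8.1 m north and 421.0 − (391) = 30.0 m east.
Residual distance = √((-8.1)² + 30.0²) = 31.1 m.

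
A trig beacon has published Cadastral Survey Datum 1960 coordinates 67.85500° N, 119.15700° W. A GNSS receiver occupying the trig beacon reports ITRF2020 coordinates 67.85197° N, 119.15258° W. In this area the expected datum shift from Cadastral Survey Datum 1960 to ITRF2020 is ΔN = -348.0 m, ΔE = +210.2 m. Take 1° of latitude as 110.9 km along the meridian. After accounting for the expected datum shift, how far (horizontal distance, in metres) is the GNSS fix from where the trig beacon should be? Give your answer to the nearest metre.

28 m

Observed coordinate differences: Δφ = -0.00303°, Δλ = +0.00442°.
Converting to metres (1° lat = 110900 m, cos φ = 0.376952): observed ΔN = -336.0 m, observed ΔE = 184.8 m.
Subtracting the expected shift leaves a residual of -336.0 − (-348.0) = 12.0 m north and 184.8 − (210.2) = -25.4 m east.
Residual distance = √(12.0² + (-25.4)²) = 28.1 m.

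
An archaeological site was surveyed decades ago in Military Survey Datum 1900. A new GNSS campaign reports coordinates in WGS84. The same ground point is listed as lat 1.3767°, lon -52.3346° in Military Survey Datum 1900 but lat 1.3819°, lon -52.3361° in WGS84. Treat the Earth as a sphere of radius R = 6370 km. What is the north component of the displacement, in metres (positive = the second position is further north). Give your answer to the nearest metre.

Δφ = 1.3819° − 1.3767° = +0.0052°; Δλ = -52.3361° − -52.3346° = -0.0015°.
1° along a meridian = πR/180 = 111177 m.
ΔN = Δφ × 111177 = 578.1 m; ΔE = Δλ × 111177 × cos(1.3767°) = -0.0015 × 111177 × 0.999711 = -166.7 m.

ΔN = 578 m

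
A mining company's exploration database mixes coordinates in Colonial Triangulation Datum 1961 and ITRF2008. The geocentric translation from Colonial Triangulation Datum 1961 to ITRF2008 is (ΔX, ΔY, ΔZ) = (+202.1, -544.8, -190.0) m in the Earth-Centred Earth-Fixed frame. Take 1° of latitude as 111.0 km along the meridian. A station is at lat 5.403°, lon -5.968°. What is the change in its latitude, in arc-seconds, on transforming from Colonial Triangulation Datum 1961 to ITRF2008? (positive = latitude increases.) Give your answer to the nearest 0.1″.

Δφ = -6.9″

sin φ = 0.094160, cos φ = 0.995557, sin λ = -0.103973, cos λ = 0.994580.
North component: ΔN = −sin φ cos λ·ΔX − sin φ sin λ·ΔY + cos φ·ΔZ = −(0.094160)(0.994580)(202.1) − (0.094160)(-0.103973)(-544.8) + (0.995557)(-190.0) = -213.42 m.
1° of latitude spans 111000 m, so Δφ = -213.42 / 111000 × 3600 = -6.922″.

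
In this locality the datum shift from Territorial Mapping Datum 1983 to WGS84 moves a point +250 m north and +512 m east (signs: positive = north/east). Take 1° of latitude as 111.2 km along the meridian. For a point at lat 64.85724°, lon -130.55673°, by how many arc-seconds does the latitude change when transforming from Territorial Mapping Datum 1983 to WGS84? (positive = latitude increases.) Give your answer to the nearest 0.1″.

1° of latitude = 111.2 km, so Δφ = 250.0 / 111200 = 0.0022482° = 8.094″.

Δφ = 8.1″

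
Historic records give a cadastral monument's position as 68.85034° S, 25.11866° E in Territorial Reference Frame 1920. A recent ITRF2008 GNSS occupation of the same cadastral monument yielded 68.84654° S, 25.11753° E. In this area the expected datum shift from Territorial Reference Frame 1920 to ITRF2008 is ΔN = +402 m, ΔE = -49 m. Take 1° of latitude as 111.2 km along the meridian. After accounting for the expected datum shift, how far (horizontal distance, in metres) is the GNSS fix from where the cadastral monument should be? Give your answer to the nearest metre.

Observed coordinate differences: Δφ = +0.00380°, Δλ = -0.00113°.
Converting to metres (1° lat = 111200 m, cos φ = 0.360805): observed ΔN = 422.6 m, observed ΔE = -45.3 m.
Subtracting the expected shift leaves a residual of 422.6 − (402) = 20.6 m north and -45.3 − (-49) = 3.7 m east.
Residual distance = √(20.6² + 3.7²) = 20.9 m.

21 m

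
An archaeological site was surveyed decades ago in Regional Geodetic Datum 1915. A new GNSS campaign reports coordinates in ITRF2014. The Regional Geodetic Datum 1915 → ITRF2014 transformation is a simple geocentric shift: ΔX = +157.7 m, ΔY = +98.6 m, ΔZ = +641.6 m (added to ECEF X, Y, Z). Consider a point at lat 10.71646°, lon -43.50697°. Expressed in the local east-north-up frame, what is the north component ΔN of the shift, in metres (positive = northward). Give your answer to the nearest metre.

At φ = 10.71646°, λ = -43.50697°: sin φ = 0.185949, cos φ = 0.982559, sin λ = -0.688443, cos λ = 0.725291.
ΔN = −sin φ cos λ·ΔX − sin φ sin λ·ΔY + cos φ·ΔZ = −(0.185949)(0.725291)(157.7) − (0.185949)(-0.688443)(98.6) + (0.982559)(641.6) = 621.76 m.

ΔN = 622 m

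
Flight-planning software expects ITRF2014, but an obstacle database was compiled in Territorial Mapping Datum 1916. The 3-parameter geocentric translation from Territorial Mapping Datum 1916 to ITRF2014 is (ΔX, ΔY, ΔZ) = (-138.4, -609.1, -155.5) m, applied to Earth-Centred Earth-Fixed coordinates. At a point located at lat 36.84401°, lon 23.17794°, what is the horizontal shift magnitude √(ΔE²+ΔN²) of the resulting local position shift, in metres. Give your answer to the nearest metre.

At φ = 36.84401°, λ = 23.17794°: sin φ = 0.599638, cos φ = 0.800271, sin λ = 0.393588, cos λ = 0.919287.
ΔE = −sin λ·ΔX + cos λ·ΔY = −(0.393588)·(-138.4) + (0.919287)·(-609.1) = -505.47 m.
ΔN = −sin φ cos λ·ΔX − sin φ sin λ·ΔY + cos φ·ΔZ = −(0.599638)(0.919287)(-138.4) − (0.599638)(0.393588)(-609.1) + (0.800271)(-155.5) = 95.60 m.
Horizontal magnitude = √(ΔE² + ΔN²) = √((-505.47)² + 95.60²) = 514.43 m.

514 m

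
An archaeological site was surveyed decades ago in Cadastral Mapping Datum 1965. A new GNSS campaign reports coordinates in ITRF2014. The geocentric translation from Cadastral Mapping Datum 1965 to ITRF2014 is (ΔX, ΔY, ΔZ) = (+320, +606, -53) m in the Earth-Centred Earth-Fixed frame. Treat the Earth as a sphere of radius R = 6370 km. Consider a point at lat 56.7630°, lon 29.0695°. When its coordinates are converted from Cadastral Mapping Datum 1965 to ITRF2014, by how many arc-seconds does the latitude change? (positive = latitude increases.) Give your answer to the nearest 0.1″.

Δφ = -16.5″

sin φ = 0.836411, cos φ = 0.548103, sin λ = 0.485870, cos λ = 0.874031.
North component: ΔN = −sin φ cos λ·ΔX − sin φ sin λ·ΔY + cos φ·ΔZ = −(0.836411)(0.874031)(320) − (0.836411)(0.485870)(606) + (0.548103)(-53) = -509.26 m.
1° of latitude spans πR/180 = 111177 m, so Δφ = -509.26 / 111177 × 3600 = -16.490″.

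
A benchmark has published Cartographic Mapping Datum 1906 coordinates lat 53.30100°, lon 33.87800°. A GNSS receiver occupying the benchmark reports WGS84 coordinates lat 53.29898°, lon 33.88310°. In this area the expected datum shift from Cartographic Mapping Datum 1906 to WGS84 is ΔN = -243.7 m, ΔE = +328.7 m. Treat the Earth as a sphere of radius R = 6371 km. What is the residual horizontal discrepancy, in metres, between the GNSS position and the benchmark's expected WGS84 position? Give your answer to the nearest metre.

22 m

Observed coordinate differences: Δφ = -0.00202°, Δλ = +0.00510°.
Converting to metres (1° lat = 111195 m, cos φ = 0.597611): observed ΔN = -224.6 m, observed ΔE = 338.9 m.
Subtracting the expected shift leaves a residual of -224.6 − (-243.7) = 19.1 m north and 338.9 − (328.7) = 10.2 m east.
Residual distance = √(19.1² + 10.2²) = 21.6 m.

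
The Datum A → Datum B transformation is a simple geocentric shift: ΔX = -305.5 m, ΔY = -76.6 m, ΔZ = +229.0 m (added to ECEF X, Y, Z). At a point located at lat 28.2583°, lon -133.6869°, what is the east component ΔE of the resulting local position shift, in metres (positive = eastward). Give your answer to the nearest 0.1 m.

At φ = 28.2583°, λ = -133.6869°: sin φ = 0.473447, cos φ = 0.880822, sin λ = -0.723125, cos λ = -0.690717.
ΔE = −sin λ·ΔX + cos λ·ΔY = −(-0.723125)·(-305.5) + (-0.690717)·(-76.6) = -168.01 m.

ΔE = -168.0 m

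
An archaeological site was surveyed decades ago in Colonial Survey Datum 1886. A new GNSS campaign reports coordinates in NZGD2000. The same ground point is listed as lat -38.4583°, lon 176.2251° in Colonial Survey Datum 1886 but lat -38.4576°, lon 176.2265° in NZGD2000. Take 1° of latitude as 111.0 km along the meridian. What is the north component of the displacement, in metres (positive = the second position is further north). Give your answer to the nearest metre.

ΔN = 78 m

Δφ = -38.4576° − -38.4583° = +0.0007°; Δλ = 176.2265° − 176.2251° = +0.0014°.
ΔN = Δφ × 111000 = 77.7 m; ΔE = Δλ × 111000 × cos(-38.4583°) = +0.0014 × 111000 × 0.783061 = 121.7 m.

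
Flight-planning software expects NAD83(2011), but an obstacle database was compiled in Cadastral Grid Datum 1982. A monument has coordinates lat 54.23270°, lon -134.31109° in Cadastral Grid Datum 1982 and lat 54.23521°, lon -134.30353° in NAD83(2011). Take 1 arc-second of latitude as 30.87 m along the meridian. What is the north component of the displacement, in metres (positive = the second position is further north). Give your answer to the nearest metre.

Δφ = 54.23521° − 54.23270° = +0.00251°; Δλ = -134.30353° − -134.31109° = +0.00756°.
1° of latitude = 3600 × 30.87 = 111132 m.
ΔN = Δφ × 111132 = 278.9 m; ΔE = Δλ × 111132 × cos(54.23270°) = +0.00756 × 111132 × 0.584495 = 491.1 m.

ΔN = 279 m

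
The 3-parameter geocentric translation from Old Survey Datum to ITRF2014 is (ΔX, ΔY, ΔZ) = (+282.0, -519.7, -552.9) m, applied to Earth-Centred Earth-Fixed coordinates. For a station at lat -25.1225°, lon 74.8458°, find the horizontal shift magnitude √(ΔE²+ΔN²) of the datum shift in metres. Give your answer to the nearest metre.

The local east axis at (φ, λ) is (−sin λ, cos λ, 0), so ΔE = −sin(74.8458°)·282.0 + cos(74.8458°)·(-519.7) = -408.05 m.
The local north axis is (−sin φ cos λ, −sin φ sin λ, cos φ), giving ΔN = 31.298 − 212.969 − 500.597 = -682.27 m.
Horizontal magnitude = √(ΔE² + ΔN²) = √((-408.05)² + (-682.27)²) = 794.98 m.

795 m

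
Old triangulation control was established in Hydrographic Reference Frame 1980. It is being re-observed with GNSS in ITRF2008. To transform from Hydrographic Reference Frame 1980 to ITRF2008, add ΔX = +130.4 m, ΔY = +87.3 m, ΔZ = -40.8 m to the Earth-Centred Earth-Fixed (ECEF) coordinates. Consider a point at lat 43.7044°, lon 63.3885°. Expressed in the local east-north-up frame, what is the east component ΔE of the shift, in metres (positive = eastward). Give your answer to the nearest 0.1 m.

ΔE = -77.5 m

The local east axis at (φ, λ) is (−sin λ, cos λ, 0), so ΔE = −sin(63.3885°)·130.4 + cos(63.3885°)·87.3 = -77.48 m.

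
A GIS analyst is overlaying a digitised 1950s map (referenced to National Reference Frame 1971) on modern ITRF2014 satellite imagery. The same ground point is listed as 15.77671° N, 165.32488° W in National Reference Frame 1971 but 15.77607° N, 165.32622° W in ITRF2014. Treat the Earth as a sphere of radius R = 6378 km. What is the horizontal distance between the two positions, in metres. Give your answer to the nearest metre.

160 m

Δφ = 15.77607° − 15.77671° = -0.00064°; Δλ = -165.32622° − -165.32488° = -0.00134°.
1° along a meridian = πR/180 = 111317 m.
ΔN = Δφ × 111317 = -71.2 m; ΔE = Δλ × 111317 × cos(15.77671°) = -0.00134 × 111317 × 0.962329 = -143.5 m.
Distance = √(ΔE² + ΔN²) = √((-143.5)² + (-71.2)²) = 160.3 m.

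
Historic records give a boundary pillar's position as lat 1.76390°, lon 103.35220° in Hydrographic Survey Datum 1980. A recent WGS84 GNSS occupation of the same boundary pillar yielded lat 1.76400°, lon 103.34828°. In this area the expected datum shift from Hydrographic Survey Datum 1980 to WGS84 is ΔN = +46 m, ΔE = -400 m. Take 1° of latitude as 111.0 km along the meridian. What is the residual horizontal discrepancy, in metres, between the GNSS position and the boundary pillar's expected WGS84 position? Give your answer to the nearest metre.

49 m

Observed coordinate differences: Δφ = +0.00010°, Δλ = -0.00392°.
Converting to metres (1° lat = 111000 m, cos φ = 0.999526): observed ΔN = 11.1 m, observed ΔE = -434.9 m.
Subtracting the expected shift leaves a residual of 11.1 − (46) = -34.9 m north and -434.9 − (-400) = -34.9 m east.
Residual distance = √((-34.9)² + (-34.9)²) = 49.4 m.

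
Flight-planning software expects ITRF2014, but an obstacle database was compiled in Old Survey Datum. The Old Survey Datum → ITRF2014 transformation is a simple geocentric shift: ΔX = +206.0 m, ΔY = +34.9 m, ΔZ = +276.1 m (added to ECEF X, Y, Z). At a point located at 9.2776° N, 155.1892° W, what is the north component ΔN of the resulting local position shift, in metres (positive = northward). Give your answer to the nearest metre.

At φ = 9.2776°, λ = -155.1892°: sin φ = 0.161218, cos φ = 0.986919, sin λ = -0.419623, cos λ = -0.907698.
ΔN = −sin φ cos λ·ΔX − sin φ sin λ·ΔY + cos φ·ΔZ = −(0.161218)(-0.907698)(206.0) − (0.161218)(-0.419623)(34.9) + (0.986919)(276.1) = 304.99 m.

ΔN = 305 m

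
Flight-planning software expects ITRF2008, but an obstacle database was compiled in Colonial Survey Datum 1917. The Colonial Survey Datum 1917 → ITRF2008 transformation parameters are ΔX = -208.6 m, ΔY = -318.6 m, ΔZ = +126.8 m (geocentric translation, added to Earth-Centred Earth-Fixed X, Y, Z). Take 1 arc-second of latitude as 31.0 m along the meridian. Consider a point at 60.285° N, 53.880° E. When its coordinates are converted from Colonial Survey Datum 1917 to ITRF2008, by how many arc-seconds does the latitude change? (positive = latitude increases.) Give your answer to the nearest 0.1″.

sin φ = 0.868502, cos φ = 0.495686, sin λ = 0.807784, cos λ = 0.589478.
North component: ΔN = −sin φ cos λ·ΔX − sin φ sin λ·ΔY + cos φ·ΔZ = −(0.868502)(0.589478)(-208.6) − (0.868502)(0.807784)(-318.6) + (0.495686)(126.8) = 393.17 m.
1° of latitude spans 3600 × 31.00 = 111600 m, so Δφ = 393.17 / 111600 × 3600 = 12.683″.

Δφ = 12.7″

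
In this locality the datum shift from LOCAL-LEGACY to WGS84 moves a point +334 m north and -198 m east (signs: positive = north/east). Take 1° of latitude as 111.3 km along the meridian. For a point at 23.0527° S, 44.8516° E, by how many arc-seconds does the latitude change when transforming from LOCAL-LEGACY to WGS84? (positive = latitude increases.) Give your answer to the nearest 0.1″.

Δφ = 10.8″

1° of latitude = 111.3 km, so Δφ = 334.0 / 111300 = 0.0030009° = 10.803″.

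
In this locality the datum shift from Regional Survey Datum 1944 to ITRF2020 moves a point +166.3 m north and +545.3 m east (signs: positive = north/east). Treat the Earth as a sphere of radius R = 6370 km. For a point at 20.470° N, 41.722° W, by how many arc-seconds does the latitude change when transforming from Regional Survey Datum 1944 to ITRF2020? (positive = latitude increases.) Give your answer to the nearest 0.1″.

On a sphere of radius R, 1 rad of latitude = R, so Δφ = ΔN / R = 166.3 / 6370000 = 2.6107e-05 rad = 5.385″.

Δφ = 5.4″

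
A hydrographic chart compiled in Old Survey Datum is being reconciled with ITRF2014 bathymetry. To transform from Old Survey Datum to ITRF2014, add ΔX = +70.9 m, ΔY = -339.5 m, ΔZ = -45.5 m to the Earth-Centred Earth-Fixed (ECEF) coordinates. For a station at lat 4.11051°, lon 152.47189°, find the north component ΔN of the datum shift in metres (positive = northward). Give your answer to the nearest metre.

ΔN = -30 m

At φ = 4.11051°, λ = 152.47189°: sin φ = 0.071680, cos φ = 0.997428, sin λ = 0.462184, cos λ = -0.886784.
ΔN = −sin φ cos λ·ΔX − sin φ sin λ·ΔY + cos φ·ΔZ = −(0.071680)(-0.886784)(70.9) − (0.071680)(0.462184)(-339.5) + (0.997428)(-45.5) = -29.63 m.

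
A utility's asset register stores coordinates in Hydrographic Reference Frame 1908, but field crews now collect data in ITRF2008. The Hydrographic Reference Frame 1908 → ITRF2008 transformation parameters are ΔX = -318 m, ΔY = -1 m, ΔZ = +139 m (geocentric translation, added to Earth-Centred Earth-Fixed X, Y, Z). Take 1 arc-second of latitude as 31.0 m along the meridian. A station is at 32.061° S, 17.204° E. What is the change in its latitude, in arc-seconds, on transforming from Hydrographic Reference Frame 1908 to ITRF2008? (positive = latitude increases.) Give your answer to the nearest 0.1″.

Δφ = -1.4″

sin φ = -0.530822, cos φ = 0.847483, sin λ = 0.295775, cos λ = 0.955258.
North component: ΔN = −sin φ cos λ·ΔX − sin φ sin λ·ΔY + cos φ·ΔZ = −(-0.530822)(0.955258)(-318) − (-0.530822)(0.295775)(-1) + (0.847483)(139) = -43.61 m.
1° of latitude spans 3600 × 31.00 = 111600 m, so Δφ = -43.61 / 111600 × 3600 = -1.407″.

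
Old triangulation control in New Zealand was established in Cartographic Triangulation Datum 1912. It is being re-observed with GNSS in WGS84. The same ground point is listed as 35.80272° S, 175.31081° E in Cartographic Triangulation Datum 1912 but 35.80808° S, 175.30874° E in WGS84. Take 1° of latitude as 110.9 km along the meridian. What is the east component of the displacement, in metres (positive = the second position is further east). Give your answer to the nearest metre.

Δφ = -35.80808° − -35.80272° = -0.00536°; Δλ = 175.30874° − 175.31081° = -0.00207°.
ΔN = Δφ × 110900 = -594.4 m; ΔE = Δλ × 110900 × cos(-35.80272°) = -0.00207 × 110900 × 0.811036 = -186.2 m.

ΔE = -186 m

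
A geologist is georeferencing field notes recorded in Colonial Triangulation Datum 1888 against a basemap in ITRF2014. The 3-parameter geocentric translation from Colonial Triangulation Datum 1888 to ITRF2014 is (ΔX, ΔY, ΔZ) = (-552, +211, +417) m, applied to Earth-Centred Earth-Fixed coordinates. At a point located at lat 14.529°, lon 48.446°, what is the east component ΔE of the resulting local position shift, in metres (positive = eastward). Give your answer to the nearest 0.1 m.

The local east axis at (φ, λ) is (−sin λ, cos λ, 0), so ΔE = −sin(48.446°)·(-552) + cos(48.446°)·211 = 553.04 m.

ΔE = 553.0 m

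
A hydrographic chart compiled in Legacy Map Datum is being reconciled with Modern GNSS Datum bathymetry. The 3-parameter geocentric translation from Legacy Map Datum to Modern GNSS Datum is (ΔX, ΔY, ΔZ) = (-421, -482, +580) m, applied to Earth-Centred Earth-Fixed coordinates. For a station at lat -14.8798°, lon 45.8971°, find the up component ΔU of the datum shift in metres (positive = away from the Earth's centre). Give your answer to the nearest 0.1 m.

ΔU = -766.6 m

At φ = -14.8798°, λ = 45.8971°: sin φ = -0.256792, cos φ = 0.966467, sin λ = 0.718091, cos λ = 0.695949.
ΔU = cos φ cos λ·ΔX + cos φ sin λ·ΔY + sin φ·ΔZ = (0.966467)(0.695949)(-421) + (0.966467)(0.718091)(-482) + (-0.256792)(580) = -766.62 m.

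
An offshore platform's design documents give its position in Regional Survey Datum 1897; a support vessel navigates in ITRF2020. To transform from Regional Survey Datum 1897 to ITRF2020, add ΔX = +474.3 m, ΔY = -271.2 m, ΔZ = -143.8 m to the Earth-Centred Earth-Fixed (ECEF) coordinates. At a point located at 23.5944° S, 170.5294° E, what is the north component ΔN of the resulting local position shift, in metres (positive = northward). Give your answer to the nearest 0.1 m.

ΔN = -336.9 m

At φ = -23.5944°, λ = 170.5294°: sin φ = -0.400259, cos φ = 0.916402, sin λ = 0.164541, cos λ = -0.986370.
ΔN = −sin φ cos λ·ΔX − sin φ sin λ·ΔY + cos φ·ΔZ = −(-0.400259)(-0.986370)(474.3) − (-0.400259)(0.164541)(-271.2) + (0.916402)(-143.8) = -336.90 m.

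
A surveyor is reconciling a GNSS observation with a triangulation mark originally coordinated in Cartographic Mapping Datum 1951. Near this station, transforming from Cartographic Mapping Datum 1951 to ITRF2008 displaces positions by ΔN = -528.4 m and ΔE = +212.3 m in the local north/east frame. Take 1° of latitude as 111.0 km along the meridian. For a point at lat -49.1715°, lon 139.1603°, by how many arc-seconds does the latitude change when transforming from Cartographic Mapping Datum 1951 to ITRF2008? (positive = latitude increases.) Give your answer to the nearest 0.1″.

1° of latitude = 111.0 km, so Δφ = -528.4 / 111000 = -0.0047604° = -17.137″.

Δφ = -17.1″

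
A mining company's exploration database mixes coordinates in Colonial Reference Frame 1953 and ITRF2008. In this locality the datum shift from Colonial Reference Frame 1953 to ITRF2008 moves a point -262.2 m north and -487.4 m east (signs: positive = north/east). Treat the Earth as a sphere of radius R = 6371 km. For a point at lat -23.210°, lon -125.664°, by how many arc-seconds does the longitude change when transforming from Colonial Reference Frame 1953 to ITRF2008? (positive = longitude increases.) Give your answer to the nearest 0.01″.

Δλ = -17.17″

At latitude -23.210°, cos φ = 0.919067.
One radian of longitude at latitude φ spans R cos φ, so Δλ = ΔE / (R cos φ) = -487.4 / (6371000 × 0.919067) = -8.3240e-05 rad = -17.169″.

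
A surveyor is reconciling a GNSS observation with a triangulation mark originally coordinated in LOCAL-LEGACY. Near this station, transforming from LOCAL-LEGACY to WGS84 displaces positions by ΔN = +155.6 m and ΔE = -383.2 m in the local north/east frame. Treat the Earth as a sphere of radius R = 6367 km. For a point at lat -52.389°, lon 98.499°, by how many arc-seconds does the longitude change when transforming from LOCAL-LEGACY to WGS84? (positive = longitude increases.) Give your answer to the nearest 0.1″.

Δλ = -20.3″

At latitude -52.389°, cos φ = 0.610297.
One radian of longitude at latitude φ spans R cos φ, so Δλ = ΔE / (R cos φ) = -383.2 / (6367000 × 0.610297) = -9.8616e-05 rad = -20.341″.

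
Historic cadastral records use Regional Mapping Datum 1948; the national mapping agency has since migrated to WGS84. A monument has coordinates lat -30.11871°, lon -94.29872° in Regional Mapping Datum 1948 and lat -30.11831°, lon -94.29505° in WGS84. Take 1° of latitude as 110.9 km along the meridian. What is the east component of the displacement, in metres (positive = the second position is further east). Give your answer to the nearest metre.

Δφ = -30.11831° − -30.11871° = +0.00040°; Δλ = -94.29505° − -94.29872° = +0.00367°.
ΔN = Δφ × 110900 = 44.4 m; ΔE = Δλ × 110900 × cos(-30.11871°) = +0.00367 × 110900 × 0.864988 = 352.1 m.

ΔE = 352 m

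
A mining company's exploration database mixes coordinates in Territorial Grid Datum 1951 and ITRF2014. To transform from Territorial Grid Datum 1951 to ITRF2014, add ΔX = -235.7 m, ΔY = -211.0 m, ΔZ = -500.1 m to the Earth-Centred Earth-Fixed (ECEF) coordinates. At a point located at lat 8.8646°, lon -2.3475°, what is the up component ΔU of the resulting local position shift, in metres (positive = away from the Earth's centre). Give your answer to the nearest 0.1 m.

The local up (radial) axis is (cos φ cos λ, cos φ sin λ, sin φ), giving ΔU = -232.689 + 8.539 − 77.065 = -301.22 m.

ΔU = -301.2 m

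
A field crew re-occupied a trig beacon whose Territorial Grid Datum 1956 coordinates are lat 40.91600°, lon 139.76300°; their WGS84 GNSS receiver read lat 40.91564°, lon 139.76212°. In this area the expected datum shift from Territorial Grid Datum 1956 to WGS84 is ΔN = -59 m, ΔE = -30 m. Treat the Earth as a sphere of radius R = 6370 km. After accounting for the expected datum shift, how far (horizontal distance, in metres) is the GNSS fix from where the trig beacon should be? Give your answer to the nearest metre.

48 m

Observed coordinate differences: Δφ = -0.00036°, Δλ = -0.00088°.
Converting to metres (1° lat = 111177 m, cos φ = 0.755671): observed ΔN = -40.0 m, observed ΔE = -73.9 m.
Subtracting the expected shift leaves a residual of -40.0 − (-59) = 19.0 m north and -73.9 − (-30) = -43.9 m east.
Residual distance = √(19.0² + (-43.9)²) = 47.9 m.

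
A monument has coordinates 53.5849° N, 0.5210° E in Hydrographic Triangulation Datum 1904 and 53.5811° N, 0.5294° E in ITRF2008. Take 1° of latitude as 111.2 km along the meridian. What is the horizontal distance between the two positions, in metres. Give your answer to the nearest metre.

697 m

Δφ = 53.5811° − 53.5849° = -0.0038°; Δλ = 0.5294° − 0.5210° = +0.0084°.
ΔN = Δφ × 111200 = -422.6 m; ΔE = Δλ × 111200 × cos(53.5849°) = +0.0084 × 111200 × 0.593631 = 554.5 m.
Distance = √(ΔE² + ΔN²) = √(554.5² + (-422.6)²) = 697.2 m.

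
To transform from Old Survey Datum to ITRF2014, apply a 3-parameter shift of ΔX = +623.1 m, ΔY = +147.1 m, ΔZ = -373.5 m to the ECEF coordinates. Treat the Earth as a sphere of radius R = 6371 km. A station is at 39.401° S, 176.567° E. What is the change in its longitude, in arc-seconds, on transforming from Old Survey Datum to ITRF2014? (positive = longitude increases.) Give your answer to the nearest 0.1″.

sin φ = -0.634744, cos φ = 0.772722, sin λ = 0.059881, cos λ = -0.998206.
East component: ΔE = −sin λ·ΔX + cos λ·ΔY = −(0.059881)(623.1) + (-0.998206)(147.1) = -184.15 m.
1° of latitude spans πR/180 = 111195 m; at latitude φ, 1° of longitude spans that × cos φ = 85922.8 m, so Δλ = -184.15 / 85922.8 × 3600 = -7.715″.

Δλ = -7.7″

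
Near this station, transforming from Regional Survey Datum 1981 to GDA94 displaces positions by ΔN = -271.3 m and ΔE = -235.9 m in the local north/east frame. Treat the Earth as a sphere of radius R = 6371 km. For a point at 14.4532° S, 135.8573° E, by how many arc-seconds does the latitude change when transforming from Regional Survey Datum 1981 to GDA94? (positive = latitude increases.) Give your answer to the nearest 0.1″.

Δφ = -8.8″

On a sphere of radius R, 1 rad of latitude = R, so Δφ = ΔN / R = -271.3 / 6371000 = -4.2584e-05 rad = -8.783″.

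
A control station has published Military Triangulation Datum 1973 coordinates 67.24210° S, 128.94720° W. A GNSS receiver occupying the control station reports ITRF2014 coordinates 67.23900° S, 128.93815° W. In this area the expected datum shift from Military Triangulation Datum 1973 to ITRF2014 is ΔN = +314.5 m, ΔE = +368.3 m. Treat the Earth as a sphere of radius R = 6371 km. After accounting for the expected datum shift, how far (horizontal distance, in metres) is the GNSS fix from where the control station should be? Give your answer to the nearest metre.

37 m

Observed coordinate differences: Δφ = +0.00310°, Δλ = +0.00905°.
Converting to metres (1° lat = 111195 m, cos φ = 0.386838): observed ΔN = 344.7 m, observed ΔE = 389.3 m.
Subtracting the expected shift leaves a residual of 344.7 − (314.5) = 30.2 m north and 389.3 − (368.3) = 21.0 m east.
Residual distance = √(30.2² + 21.0²) = 36.8 m.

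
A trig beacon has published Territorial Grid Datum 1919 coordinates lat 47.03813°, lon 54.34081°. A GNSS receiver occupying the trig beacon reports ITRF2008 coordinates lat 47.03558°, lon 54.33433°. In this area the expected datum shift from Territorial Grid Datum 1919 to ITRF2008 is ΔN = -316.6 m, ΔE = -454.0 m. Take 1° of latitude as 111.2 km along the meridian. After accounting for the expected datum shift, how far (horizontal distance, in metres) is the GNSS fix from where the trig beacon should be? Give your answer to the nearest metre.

50 m

Observed coordinate differences: Δφ = -0.00255°, Δλ = -0.00648°.
Converting to metres (1° lat = 111200 m, cos φ = 0.681511): observed ΔN = -283.6 m, observed ΔE = -491.1 m.
Subtracting the expected shift leaves a residual of -283.6 − (-316.6) = 33.0 m north and -491.1 − (-454.0) = -37.1 m east.
Residual distance = √(33.0² + (-37.1)²) = 49.7 m.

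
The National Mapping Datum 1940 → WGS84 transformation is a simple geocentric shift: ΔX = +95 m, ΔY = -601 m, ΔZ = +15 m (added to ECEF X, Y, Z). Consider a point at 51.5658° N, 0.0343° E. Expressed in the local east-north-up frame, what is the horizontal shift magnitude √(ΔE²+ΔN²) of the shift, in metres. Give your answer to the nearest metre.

605 m

At φ = 51.5658°, λ = 0.0343°: sin φ = 0.783323, cos φ = 0.621615, sin λ = 0.000599, cos λ = 1.000000.
ΔE = −sin λ·ΔX + cos λ·ΔY = −(0.000599)·(95) + (1.000000)·(-601) = -601.06 m.
ΔN = −sin φ cos λ·ΔX − sin φ sin λ·ΔY + cos φ·ΔZ = −(0.783323)(1.000000)(95) − (0.783323)(0.000599)(-601) + (0.621615)(15) = -64.81 m.
Horizontal magnitude = √(ΔE² + ΔN²) = √((-601.06)² + (-64.81)²) = 604.54 m.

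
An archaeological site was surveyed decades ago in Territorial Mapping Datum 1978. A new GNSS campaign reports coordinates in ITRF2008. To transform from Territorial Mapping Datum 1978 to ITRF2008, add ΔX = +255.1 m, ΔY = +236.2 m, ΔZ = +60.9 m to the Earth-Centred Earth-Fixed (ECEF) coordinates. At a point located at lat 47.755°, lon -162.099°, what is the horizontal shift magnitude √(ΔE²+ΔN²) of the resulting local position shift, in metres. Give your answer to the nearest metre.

311 m

At φ = 47.755°, λ = -162.099°: sin φ = 0.740277, cos φ = 0.672302, sin λ = -0.307373, cos λ = -0.951589.
ΔE = −sin λ·ΔX + cos λ·ΔY = −(-0.307373)·(255.1) + (-0.951589)·(236.2) = -146.35 m.
ΔN = −sin φ cos λ·ΔX − sin φ sin λ·ΔY + cos φ·ΔZ = −(0.740277)(-0.951589)(255.1) − (0.740277)(-0.307373)(236.2) + (0.672302)(60.9) = 274.39 m.
Horizontal magnitude = √(ΔE² + ΔN²) = √((-146.35)² + 274.39²) = 310.98 m.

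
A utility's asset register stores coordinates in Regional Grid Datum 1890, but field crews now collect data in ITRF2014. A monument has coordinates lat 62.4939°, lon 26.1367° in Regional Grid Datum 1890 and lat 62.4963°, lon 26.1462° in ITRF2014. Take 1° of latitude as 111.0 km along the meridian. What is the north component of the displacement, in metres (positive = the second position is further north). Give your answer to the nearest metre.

Δφ = 62.4963° − 62.4939° = +0.0024°; Δλ = 26.1462° − 26.1367° = +0.0095°.
ΔN = Δφ × 111000 = 266.4 m; ΔE = Δλ × 111000 × cos(62.4939°) = +0.0095 × 111000 × 0.461843 = 487.0 m.

ΔN = 266 m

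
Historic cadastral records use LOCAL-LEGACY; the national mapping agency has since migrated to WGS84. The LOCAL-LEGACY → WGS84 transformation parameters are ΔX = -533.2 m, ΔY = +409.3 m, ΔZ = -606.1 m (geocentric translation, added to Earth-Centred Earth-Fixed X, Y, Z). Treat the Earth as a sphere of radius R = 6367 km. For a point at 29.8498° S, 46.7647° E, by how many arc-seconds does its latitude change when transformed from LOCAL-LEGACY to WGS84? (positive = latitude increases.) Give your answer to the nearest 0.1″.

Δφ = -18.1″

sin φ = -0.497728, cos φ = 0.867333, sin λ = 0.728547, cos λ = 0.684996.
North component: ΔN = −sin φ cos λ·ΔX − sin φ sin λ·ΔY + cos φ·ΔZ = −(-0.497728)(0.684996)(-533.2) − (-0.497728)(0.728547)(409.3) + (0.867333)(-606.1) = -559.06 m.
1° of latitude spans πR/180 = 111125 m, so Δφ = -559.06 / 111125 × 3600 = -18.111″.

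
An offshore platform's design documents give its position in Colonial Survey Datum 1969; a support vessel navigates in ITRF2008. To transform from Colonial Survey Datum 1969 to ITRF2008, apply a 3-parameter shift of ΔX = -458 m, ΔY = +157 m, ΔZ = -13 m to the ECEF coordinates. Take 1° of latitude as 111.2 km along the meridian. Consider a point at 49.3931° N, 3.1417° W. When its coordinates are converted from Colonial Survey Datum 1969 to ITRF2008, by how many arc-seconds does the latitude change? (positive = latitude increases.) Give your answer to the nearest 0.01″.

sin φ = 0.759193, cos φ = 0.650866, sin λ = -0.054806, cos λ = 0.998497.
North component: ΔN = −sin φ cos λ·ΔX − sin φ sin λ·ΔY + cos φ·ΔZ = −(0.759193)(0.998497)(-458) − (0.759193)(-0.054806)(157) + (0.650866)(-13) = 345.26 m.
1° of latitude spans 111200 m, so Δφ = 345.26 / 111200 × 3600 = 11.177″.

Δφ = 11.18″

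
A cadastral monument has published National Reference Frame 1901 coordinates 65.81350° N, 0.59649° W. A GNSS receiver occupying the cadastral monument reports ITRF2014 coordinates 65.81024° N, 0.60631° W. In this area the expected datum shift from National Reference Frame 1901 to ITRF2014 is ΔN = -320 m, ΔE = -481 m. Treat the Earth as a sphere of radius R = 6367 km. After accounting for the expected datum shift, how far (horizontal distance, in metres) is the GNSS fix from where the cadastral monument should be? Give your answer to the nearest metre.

54 m

Observed coordinate differences: Δφ = -0.00326°, Δλ = -0.00982°.
Converting to metres (1° lat = 111125 m, cos φ = 0.409708): observed ΔN = -362.3 m, observed ΔE = -447.1 m.
Subtracting the expected shift leaves a residual of -362.3 − (-320) = -42.3 m north and -447.1 − (-481) = 33.9 m east.
Residual distance = √((-42.3)² + 33.9²) = 54.2 m.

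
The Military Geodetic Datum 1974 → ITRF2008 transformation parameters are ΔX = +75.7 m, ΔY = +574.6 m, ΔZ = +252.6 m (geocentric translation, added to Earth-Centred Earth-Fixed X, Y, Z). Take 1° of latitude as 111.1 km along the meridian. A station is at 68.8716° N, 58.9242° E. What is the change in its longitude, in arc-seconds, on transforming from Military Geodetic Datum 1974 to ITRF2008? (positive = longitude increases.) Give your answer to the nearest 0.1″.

sin φ = 0.932775, cos φ = 0.360459, sin λ = 0.856485, cos λ = 0.516172.
East component: ΔE = −sin λ·ΔX + cos λ·ΔY = −(0.856485)(75.7) + (0.516172)(574.6) = 231.76 m.
1° of latitude spans 111100 m; at latitude φ, 1° of longitude spans that × cos φ = 40047.0 m, so Δλ = 231.76 / 40047.0 × 3600 = 20.834″.

Δλ = 20.8″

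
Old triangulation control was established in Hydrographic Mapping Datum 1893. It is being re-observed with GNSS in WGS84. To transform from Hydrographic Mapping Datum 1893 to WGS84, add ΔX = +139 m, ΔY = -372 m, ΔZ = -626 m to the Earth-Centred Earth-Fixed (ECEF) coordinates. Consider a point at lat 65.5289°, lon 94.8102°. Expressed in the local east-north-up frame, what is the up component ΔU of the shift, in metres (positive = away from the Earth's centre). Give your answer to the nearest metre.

ΔU = -728 m

At φ = 65.5289°, λ = 94.8102°: sin φ = 0.910170, cos φ = 0.414234, sin λ = 0.996478, cos λ = -0.083855.
ΔU = cos φ cos λ·ΔX + cos φ sin λ·ΔY + sin φ·ΔZ = (0.414234)(-0.083855)(139) + (0.414234)(0.996478)(-372) + (0.910170)(-626) = -728.15 m.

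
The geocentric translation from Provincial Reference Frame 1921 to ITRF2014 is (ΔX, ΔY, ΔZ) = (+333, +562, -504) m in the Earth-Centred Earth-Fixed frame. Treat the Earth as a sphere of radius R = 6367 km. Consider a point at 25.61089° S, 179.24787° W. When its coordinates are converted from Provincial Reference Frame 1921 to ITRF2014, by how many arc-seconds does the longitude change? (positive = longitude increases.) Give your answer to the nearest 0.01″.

Δλ = -20.03″

sin φ = -0.432257, cos φ = 0.901750, sin λ = -0.013127, cos λ = -0.999914.
East component: ΔE = −sin λ·ΔX + cos λ·ΔY = −(-0.013127)(333) + (-0.999914)(562) = -557.58 m.
1° of latitude spans πR/180 = 111125 m; at latitude φ, 1° of longitude spans that × cos φ = 100207.1 m, so Δλ = -557.58 / 100207.1 × 3600 = -20.031″.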